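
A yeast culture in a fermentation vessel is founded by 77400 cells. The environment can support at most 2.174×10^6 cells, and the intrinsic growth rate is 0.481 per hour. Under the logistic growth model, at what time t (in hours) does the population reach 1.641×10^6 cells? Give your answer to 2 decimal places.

9.20 hours

A = (K − N₀)/N₀ = (2.174×10^6 − 77400)/77400 = 27.088.
Solve 2.174×10^6/(1 + 27.088·e^(−0.481t)) = 1.641×10^6: 1 + 27.088·e^(−0.481t) = 1.3248, so e^(−0.481t) = 0.0119907.
−0.481·t = ln(0.0119907) = -4.4236, so t = 4.4236/0.481 = 9.1967.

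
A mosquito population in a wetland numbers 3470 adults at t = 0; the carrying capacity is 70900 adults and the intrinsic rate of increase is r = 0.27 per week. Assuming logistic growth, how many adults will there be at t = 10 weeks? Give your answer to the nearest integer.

30746 adults

A = (K − N₀)/N₀ = (70900 − 3470)/3470 = 19.432.
N(t) = K/(1 + A·e^(−rt)) = 70900/(1 + 19.432×e^(−0.27×10)).
e^(−2.7) = 0.067206; denominator = 1 + 19.432×0.067206 = 2.306.
N = 70900/2.306 = 30746.5.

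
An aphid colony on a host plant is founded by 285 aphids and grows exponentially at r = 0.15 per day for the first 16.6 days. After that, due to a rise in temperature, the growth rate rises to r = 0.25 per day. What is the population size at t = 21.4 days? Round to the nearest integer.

11413 aphids

Phase 1: N(16.6) = 285·e^(0.15×16.6) = 285·e^2.49 = 3437.46.
Phase 2 runs for 21.4 − 16.6 = 4.8 days at r = 0.25.
N(21.4) = 3437.46·e^(0.25×4.8) = 3437.46·e^1.2 = 11412.8.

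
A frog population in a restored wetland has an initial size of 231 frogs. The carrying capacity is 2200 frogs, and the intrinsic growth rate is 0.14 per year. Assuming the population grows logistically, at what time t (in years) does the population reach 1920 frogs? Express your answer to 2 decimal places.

29.06 years

A = (K − N₀)/N₀ = (2200 − 231)/231 = 8.5238.
Solve 2200/(1 + 8.5238·e^(−0.14t)) = 1920: 1 + 8.5238·e^(−0.14t) = 1.1458, so e^(−0.14t) = 0.0171089.
−0.14·t = ln(0.0171089) = -4.0682, so t = 4.0682/0.14 = 29.058.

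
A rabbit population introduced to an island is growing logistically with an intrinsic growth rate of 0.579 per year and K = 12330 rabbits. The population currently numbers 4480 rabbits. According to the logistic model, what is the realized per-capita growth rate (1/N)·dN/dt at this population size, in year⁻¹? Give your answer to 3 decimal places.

(1/N)·dN/dt = r(1 − N/K) = 0.579 × (1 − 4480/12330).
= 0.579 × 0.63666 = 0.36863.

0.369 per year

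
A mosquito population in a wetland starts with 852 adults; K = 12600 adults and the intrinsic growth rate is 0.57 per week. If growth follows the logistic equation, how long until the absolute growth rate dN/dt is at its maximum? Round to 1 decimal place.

Logistic growth is fastest at N = K/2 = 6300.
A = (K − N₀)/N₀ = 13.789. Set K/(1 + A·e^(−rt)) = K/2 → A·e^(−rt) = 1.
e^(−0.57t) = 1/13.789 = 0.072523, so t = ln(13.789)/0.57 = 2.6239/0.57 = 4.6032.

4.6 weeks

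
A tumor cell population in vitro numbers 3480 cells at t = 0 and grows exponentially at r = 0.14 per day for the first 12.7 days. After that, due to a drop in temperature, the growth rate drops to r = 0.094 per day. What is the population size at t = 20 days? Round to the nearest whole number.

40904 cells

Phase 1: N(12.7) = 3480·e^(0.14×12.7) = 3480·e^1.778 = 20594.7.
Phase 2 runs for 20 − 12.7 = 7.3 days at r = 0.094.
N(20) = 20594.7·e^(0.094×7.3) = 20594.7·e^0.6862 = 40904.2.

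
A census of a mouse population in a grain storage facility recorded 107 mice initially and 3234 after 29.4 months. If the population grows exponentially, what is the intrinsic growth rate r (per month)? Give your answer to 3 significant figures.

0.116 per month

From N(t) = N₀·e^(rt): e^(r·29.4) = 3234/107 = 30.224.
r·29.4 = ln(30.224) = 3.4086, so r = 3.4086/29.4 = 0.11594.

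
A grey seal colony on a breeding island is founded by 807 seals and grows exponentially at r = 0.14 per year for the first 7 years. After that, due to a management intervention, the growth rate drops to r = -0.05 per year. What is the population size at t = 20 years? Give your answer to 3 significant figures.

1120 seals

Phase 1: N(7) = 807·e^(0.14×7) = 807·e^0.98 = 2150.22.
Phase 2 runs for 20 − 7 = 13 years at r = -0.05.
N(20) = 2150.22·e^(-0.05×13) = 2150.22·e^-0.65 = 1122.51.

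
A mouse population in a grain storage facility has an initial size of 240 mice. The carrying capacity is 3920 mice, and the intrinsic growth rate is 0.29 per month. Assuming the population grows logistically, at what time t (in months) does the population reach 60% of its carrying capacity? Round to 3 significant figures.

A = (K − N₀)/N₀ = (3920 − 240)/240 = 15.333.
Solve 3920/(1 + 15.333·e^(−0.29t)) = 2352: 1 + 15.333·e^(−0.29t) = 1.6667, so e^(−0.29t) = 0.0434783.
−0.29·t = ln(0.0434783) = -3.1355, so t = 3.1355/0.29 = 10.812.

10.8 months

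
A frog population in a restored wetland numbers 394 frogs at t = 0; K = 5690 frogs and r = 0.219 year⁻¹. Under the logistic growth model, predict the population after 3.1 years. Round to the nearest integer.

A = (K − N₀)/N₀ = (5690 − 394)/394 = 13.442.
N(t) = K/(1 + A·e^(−rt)) = 5690/(1 + 13.442×e^(−0.219×3.1)).
e^(−0.6789) = 0.50717; denominator = 1 + 13.442×0.50717 = 7.8173.
N = 5690/7.8173 = 727.877.

728 frogs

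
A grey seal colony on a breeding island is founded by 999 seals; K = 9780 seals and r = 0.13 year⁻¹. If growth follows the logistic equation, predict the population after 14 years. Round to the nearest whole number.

A = (K − N₀)/N₀ = (9780 − 999)/999 = 8.7898.
N(t) = K/(1 + A·e^(−rt)) = 9780/(1 + 8.7898×e^(−0.13×14)).
e^(−1.82) = 0.16203; denominator = 1 + 8.7898×0.16203 = 2.4242.
N = 9780/2.4242 = 4034.37.

4034 seals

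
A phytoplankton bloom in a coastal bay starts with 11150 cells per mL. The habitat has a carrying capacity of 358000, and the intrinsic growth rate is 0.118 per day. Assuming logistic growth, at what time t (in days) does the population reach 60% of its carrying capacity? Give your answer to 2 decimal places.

32.57 days

A = (K − N₀)/N₀ = (358000 − 11150)/11150 = 31.108.
Solve 358000/(1 + 31.108·e^(−0.118t)) = 214800: 1 + 31.108·e^(−0.118t) = 1.6667, so e^(−0.118t) = 0.021431.
−0.118·t = ln(0.021431) = -3.8429, so t = 3.8429/0.118 = 32.567.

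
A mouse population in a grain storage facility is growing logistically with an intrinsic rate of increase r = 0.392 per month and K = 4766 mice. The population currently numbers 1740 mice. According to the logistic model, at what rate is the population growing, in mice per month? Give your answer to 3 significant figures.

433 mice per month

dN/dt = rN(1 − N/K) = 0.392 × 1740 × (1 − 1740/4766).
1 − 1740/4766 = 0.63491; dN/dt = 0.392 × 1740 × 0.63491 = 433.06.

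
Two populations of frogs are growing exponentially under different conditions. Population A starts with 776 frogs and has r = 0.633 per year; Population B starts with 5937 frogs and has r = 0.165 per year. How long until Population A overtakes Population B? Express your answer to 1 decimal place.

Set 776·e^(0.633t) = 5937·e^(0.165t).
e^((0.633 − 0.165)t) = 5937/776 → e^(0.468·t) = 7.6508.
0.468·t = ln(7.6508) = 2.0348, so t = 2.0348/0.468 = 4.3479.

4.3 years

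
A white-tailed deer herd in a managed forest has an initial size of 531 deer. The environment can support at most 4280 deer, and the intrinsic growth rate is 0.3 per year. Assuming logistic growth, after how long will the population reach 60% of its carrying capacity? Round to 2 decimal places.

7.87 years

A = (K − N₀)/N₀ = (4280 − 531)/531 = 7.0603.
Solve 4280/(1 + 7.0603·e^(−0.3t)) = 2568: 1 + 7.0603·e^(−0.3t) = 1.6667, so e^(−0.3t) = 0.0944252.
−0.3·t = ln(0.0944252) = -2.3599, so t = 2.3599/0.3 = 7.8665.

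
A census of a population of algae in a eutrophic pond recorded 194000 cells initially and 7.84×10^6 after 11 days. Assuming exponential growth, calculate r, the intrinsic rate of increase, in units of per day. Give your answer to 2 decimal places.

0.34 per day

From N(t) = N₀·e^(rt): e^(r·11) = 7.84×10^6/194000 = 40.412.
r·11 = ln(40.412) = 3.6991, so r = 3.6991/11 = 0.33629.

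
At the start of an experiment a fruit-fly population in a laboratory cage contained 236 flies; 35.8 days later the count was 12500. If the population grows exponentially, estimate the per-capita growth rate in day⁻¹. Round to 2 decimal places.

0.11 per day

From N(t) = N₀·e^(rt): e^(r·35.8) = 12500/236 = 52.966.
r·35.8 = ln(52.966) = 3.9697, so r = 3.9697/35.8 = 0.11088.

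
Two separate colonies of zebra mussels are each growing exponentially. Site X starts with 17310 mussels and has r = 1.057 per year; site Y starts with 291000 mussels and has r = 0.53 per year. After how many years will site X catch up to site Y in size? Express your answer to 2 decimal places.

Set 17310·e^(1.057t) = 291000·e^(0.53t).
e^((1.057 − 0.53)t) = 291000/17310 → e^(0.527·t) = 16.811.
0.527·t = ln(16.811) = 2.822, so t = 2.822/0.527 = 5.3549.

5.35 years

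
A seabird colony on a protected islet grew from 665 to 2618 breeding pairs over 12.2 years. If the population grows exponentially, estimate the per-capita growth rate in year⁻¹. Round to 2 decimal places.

From N(t) = N₀·e^(rt): e^(r·12.2) = 2618/665 = 3.9368.
r·12.2 = ln(3.9368) = 1.3704, so r = 1.3704/12.2 = 0.11233.

0.11 per year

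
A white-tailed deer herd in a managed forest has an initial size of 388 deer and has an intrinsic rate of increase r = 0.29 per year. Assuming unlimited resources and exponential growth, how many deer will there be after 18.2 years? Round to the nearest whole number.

76039 deer

N(t) = N₀·e^(rt) = 388 × e^(0.29×18.2) = 388 × e^5.278.
e^5.278 ≈ 195.98, so N ≈ 388 × 195.98 = 76039.3.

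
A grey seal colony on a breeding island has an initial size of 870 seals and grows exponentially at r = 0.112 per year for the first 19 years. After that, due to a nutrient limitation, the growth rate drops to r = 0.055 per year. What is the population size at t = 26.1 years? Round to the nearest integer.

Phase 1: N(19) = 870·e^(0.112×19) = 870·e^2.128 = 7306.31.
Phase 2 runs for 26.1 − 19 = 7.1 years at r = 0.055.
N(26.1) = 7306.31·e^(0.055×7.1) = 7306.31·e^0.3905 = 10796.7.

10797 seals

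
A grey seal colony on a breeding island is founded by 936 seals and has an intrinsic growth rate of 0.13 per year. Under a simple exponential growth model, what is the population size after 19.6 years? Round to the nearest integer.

N(t) = N₀·e^(rt) = 936 × e^(0.13×19.6) = 936 × e^2.548.
e^2.548 ≈ 12.782, so N ≈ 936 × 12.782 = 11963.5.

11963 seals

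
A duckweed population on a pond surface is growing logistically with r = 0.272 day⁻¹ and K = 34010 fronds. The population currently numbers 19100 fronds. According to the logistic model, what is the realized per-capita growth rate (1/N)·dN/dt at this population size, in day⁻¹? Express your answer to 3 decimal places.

0.119 per day

(1/N)·dN/dt = r(1 − N/K) = 0.272 × (1 − 19100/34010).
= 0.272 × 0.4384 = 0.11924.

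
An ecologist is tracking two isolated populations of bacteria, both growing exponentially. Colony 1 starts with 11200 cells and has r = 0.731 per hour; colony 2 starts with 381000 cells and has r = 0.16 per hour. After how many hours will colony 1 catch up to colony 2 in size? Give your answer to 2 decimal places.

6.18 hours

Set 11200·e^(0.731t) = 381000·e^(0.16t).
e^((0.731 − 0.16)t) = 381000/11200 → e^(0.571·t) = 34.018.
0.571·t = ln(34.018) = 3.5269, so t = 3.5269/0.571 = 6.1767.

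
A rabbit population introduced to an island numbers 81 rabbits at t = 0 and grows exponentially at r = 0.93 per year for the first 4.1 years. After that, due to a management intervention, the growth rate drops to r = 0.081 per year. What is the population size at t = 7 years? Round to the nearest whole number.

Phase 1: N(4.1) = 81·e^(0.93×4.1) = 81·e^3.813 = 3668.17.
Phase 2 runs for 7 − 4.1 = 2.9 years at r = 0.081.
N(7) = 3668.17·e^(0.081×2.9) = 3668.17·e^0.2349 = 4639.44.

4639 rabbits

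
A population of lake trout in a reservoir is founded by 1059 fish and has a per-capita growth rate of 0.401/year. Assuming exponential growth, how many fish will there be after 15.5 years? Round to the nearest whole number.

529972 fish

N(t) = N₀·e^(rt) = 1059 × e^(0.401×15.5) = 1059 × e^6.216.
e^6.216 ≈ 500.45, so N ≈ 1059 × 500.45 = 529972.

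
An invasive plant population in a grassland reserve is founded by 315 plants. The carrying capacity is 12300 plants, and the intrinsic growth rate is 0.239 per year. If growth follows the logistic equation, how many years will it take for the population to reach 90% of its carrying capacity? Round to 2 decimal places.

A = (K − N₀)/N₀ = (12300 − 315)/315 = 38.048.
Solve 12300/(1 + 38.048·e^(−0.239t)) = 11070: 1 + 38.048·e^(−0.239t) = 1.1111, so e^(−0.239t) = 0.00292032.
−0.239·t = ln(0.00292032) = -5.8361, so t = 5.8361/0.239 = 24.419.

24.42 years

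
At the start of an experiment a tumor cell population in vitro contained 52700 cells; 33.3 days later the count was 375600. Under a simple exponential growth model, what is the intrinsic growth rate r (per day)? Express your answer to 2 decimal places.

From N(t) = N₀·e^(rt): e^(r·33.3) = 375600/52700 = 7.1271.
r·33.3 = ln(7.1271) = 1.9639, so r = 1.9639/33.3 = 0.058976.

0.06 per day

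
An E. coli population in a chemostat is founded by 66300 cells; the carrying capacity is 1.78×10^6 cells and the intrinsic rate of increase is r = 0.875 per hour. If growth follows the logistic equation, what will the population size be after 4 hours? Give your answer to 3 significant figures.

1000000 cells

A = (K − N₀)/N₀ = (1.78×10^6 − 66300)/66300 = 25.848.
N(t) = K/(1 + A·e^(−rt)) = 1.78×10^6/(1 + 25.848×e^(−0.875×4)).
e^(−3.5) = 0.030197; denominator = 1 + 25.848×0.030197 = 1.7805.
N = 1.78×10^6/1.7805 = 999701.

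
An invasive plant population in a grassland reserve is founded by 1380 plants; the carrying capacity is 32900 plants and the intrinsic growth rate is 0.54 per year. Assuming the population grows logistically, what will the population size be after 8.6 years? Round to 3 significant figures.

A = (K − N₀)/N₀ = (32900 − 1380)/1380 = 22.841.
N(t) = K/(1 + A·e^(−rt)) = 32900/(1 + 22.841×e^(−0.54×8.6)).
e^(−4.644) = 0.0096191; denominator = 1 + 22.841×0.0096191 = 1.2197.
N = 32900/1.2197 = 26973.7.

27000 plants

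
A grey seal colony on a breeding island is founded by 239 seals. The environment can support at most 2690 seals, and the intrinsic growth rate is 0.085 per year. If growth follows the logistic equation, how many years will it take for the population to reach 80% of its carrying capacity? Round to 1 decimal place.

A = (K − N₀)/N₀ = (2690 − 239)/239 = 10.255.
Solve 2690/(1 + 10.255·e^(−0.085t)) = 2152: 1 + 10.255·e^(−0.085t) = 1.25, so e^(−0.085t) = 0.0243778.
−0.085·t = ln(0.0243778) = -3.7141, so t = 3.7141/0.085 = 43.695.

43.7 years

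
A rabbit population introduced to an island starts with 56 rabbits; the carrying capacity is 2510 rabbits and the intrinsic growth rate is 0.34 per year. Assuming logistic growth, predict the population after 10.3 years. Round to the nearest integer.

A = (K − N₀)/N₀ = (2510 − 56)/56 = 43.821.
N(t) = K/(1 + A·e^(−rt)) = 2510/(1 + 43.821×e^(−0.34×10.3)).
e^(−3.502) = 0.030137; denominator = 1 + 43.821×0.030137 = 2.3206.
N = 2510/2.3206 = 1081.59.

1082 rabbits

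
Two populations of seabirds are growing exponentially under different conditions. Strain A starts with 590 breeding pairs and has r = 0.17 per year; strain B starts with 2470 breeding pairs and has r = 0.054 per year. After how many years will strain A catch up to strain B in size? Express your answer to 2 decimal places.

12.34 years

Set 590·e^(0.17t) = 2470·e^(0.054t).
e^((0.17 − 0.054)t) = 2470/590 → e^(0.116·t) = 4.1864.
0.116·t = ln(4.1864) = 1.4319, so t = 1.4319/0.116 = 12.344.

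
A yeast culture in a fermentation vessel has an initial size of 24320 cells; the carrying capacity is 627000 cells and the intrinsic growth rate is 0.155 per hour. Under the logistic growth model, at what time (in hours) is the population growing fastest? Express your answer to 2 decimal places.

20.71 hours

Logistic growth is fastest at N = K/2 = 313500.
A = (K − N₀)/N₀ = 24.781. Set K/(1 + A·e^(−rt)) = K/2 → A·e^(−rt) = 1.
e^(−0.155t) = 1/24.781 = 0.0403531, so t = ln(24.781)/0.155 = 3.2101/0.155 = 20.71.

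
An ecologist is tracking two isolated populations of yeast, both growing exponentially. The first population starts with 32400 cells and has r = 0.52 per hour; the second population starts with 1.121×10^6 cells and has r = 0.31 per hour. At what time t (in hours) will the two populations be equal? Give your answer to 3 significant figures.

Set 32400·e^(0.52t) = 1.121×10^6·e^(0.31t).
e^((0.52 − 0.31)t) = 1.121×10^6/32400 → e^(0.21·t) = 34.599.
0.21·t = ln(34.599) = 3.5438, so t = 3.5438/0.21 = 16.875.

16.9 hours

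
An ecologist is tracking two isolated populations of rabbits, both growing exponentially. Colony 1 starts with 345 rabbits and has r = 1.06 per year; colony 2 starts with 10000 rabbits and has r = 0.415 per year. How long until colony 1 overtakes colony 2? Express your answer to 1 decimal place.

Set 345·e^(1.06t) = 10000·e^(0.415t).
e^((1.06 − 0.415)t) = 10000/345 → e^(0.645·t) = 28.986.
0.645·t = ln(28.986) = 3.3668, so t = 3.3668/0.645 = 5.2198.

5.2 years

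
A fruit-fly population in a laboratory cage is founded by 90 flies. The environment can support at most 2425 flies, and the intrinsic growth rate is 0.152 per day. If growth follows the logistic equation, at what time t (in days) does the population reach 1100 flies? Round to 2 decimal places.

20.20 days

A = (K − N₀)/N₀ = (2425 − 90)/90 = 25.944.
Solve 2425/(1 + 25.944·e^(−0.152t)) = 1100: 1 + 25.944·e^(−0.152t) = 2.2045, so e^(−0.152t) = 0.0464279.
−0.152·t = ln(0.0464279) = -3.0699, so t = 3.0699/0.152 = 20.196.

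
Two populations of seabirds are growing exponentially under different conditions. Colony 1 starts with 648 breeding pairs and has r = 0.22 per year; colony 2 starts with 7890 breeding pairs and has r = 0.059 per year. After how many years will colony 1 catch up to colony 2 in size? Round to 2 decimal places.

15.52 years

Set 648·e^(0.22t) = 7890·e^(0.059t).
e^((0.22 − 0.059)t) = 7890/648 → e^(0.161·t) = 12.176.
0.161·t = ln(12.176) = 2.4995, so t = 2.4995/0.161 = 15.525.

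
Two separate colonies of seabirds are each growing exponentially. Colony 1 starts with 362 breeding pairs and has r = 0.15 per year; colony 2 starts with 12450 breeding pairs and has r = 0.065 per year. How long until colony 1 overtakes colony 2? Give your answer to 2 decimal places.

41.62 years

Set 362·e^(0.15t) = 12450·e^(0.065t).
e^((0.15 − 0.065)t) = 12450/362 → e^(0.085·t) = 34.392.
0.085·t = ln(34.392) = 3.5378, so t = 3.5378/0.085 = 41.622.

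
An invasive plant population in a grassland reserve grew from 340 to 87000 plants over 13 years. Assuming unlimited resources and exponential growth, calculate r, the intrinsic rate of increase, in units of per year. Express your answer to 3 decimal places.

From N(t) = N₀·e^(rt): e^(r·13) = 87000/340 = 255.88.
r·13 = ln(255.88) = 5.5447, so r = 5.5447/13 = 0.42652.

0.427 per year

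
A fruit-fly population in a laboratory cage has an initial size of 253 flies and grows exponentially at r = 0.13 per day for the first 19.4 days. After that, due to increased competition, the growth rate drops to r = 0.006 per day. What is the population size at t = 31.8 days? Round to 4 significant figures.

Phase 1: N(19.4) = 253·e^(0.13×19.4) = 253·e^2.522 = 3150.73.
Phase 2 runs for 31.8 − 19.4 = 12.4 days at r = 0.006.
N(31.8) = 3150.73·e^(0.006×12.4) = 3150.73·e^0.0744 = 3394.08.

3394 flies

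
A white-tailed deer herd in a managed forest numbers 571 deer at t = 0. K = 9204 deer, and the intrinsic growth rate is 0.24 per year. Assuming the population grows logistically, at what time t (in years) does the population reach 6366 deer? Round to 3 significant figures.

A = (K − N₀)/N₀ = (9204 − 571)/571 = 15.119.
Solve 9204/(1 + 15.119·e^(−0.24t)) = 6366: 1 + 15.119·e^(−0.24t) = 1.4458, so e^(−0.24t) = 0.0294863.
−0.24·t = ln(0.0294863) = -3.5238, so t = 3.5238/0.24 = 14.683.

14.7 years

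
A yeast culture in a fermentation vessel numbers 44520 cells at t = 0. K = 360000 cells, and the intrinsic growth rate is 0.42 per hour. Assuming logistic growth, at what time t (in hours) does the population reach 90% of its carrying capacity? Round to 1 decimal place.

9.9 hours

A = (K − N₀)/N₀ = (360000 − 44520)/44520 = 7.0863.
Solve 360000/(1 + 7.0863·e^(−0.42t)) = 324000: 1 + 7.0863·e^(−0.42t) = 1.1111, so e^(−0.42t) = 0.0156798.
−0.42·t = ln(0.0156798) = -4.1554, so t = 4.1554/0.42 = 9.8938.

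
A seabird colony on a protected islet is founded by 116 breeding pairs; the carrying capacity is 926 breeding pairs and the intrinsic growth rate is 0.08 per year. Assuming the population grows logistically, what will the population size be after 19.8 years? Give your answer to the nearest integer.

381 breeding pairs

A = (K − N₀)/N₀ = (926 − 116)/116 = 6.9828.
N(t) = K/(1 + A·e^(−rt)) = 926/(1 + 6.9828×e^(−0.08×19.8)).
e^(−1.584) = 0.20515; denominator = 1 + 6.9828×0.20515 = 2.4325.
N = 926/2.4325 = 380.673.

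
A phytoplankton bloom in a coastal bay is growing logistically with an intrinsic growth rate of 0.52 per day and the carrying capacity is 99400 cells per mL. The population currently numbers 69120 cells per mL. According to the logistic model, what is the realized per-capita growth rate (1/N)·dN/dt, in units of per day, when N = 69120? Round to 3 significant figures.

0.158 per day

(1/N)·dN/dt = r(1 − N/K) = 0.52 × (1 − 69120/99400).
= 0.52 × 0.30463 = 0.15841.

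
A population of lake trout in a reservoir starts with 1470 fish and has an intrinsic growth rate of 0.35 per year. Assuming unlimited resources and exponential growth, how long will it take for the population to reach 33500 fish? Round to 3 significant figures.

Set N₀·e^(rt) = 33500: e^(0.35·t) = 33500/1470 = 22.789.
0.35·t = ln(22.789) = 3.1263, so t = 3.1263/0.35 = 8.9322.

8.93 years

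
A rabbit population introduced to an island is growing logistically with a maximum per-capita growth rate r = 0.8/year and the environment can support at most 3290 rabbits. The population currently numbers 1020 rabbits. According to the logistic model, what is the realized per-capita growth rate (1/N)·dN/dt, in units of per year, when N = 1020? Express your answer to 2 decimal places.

0.55 per year

(1/N)·dN/dt = r(1 − N/K) = 0.8 × (1 − 1020/3290).
= 0.8 × 0.68997 = 0.55198.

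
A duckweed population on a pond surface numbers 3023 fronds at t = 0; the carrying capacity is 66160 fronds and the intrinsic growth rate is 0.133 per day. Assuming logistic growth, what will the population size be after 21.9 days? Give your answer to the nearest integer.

30993 fronds

A = (K − N₀)/N₀ = (66160 − 3023)/3023 = 20.886.
N(t) = K/(1 + A·e^(−rt)) = 66160/(1 + 20.886×e^(−0.133×21.9)).
e^(−2.913) = 0.054329; denominator = 1 + 20.886×0.054329 = 2.1347.
N = 66160/2.1347 = 30992.8.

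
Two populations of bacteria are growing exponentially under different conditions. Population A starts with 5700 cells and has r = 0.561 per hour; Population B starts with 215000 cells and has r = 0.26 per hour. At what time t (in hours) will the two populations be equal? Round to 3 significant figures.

12.1 hours

Set 5700·e^(0.561t) = 215000·e^(0.26t).
e^((0.561 − 0.26)t) = 215000/5700 → e^(0.301·t) = 37.719.
0.301·t = ln(37.719) = 3.6302, so t = 3.6302/0.301 = 12.06.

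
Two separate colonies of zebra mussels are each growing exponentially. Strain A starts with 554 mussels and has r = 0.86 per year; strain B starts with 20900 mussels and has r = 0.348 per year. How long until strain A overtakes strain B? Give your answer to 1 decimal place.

7.1 years

Set 554·e^(0.86t) = 20900·e^(0.348t).
e^((0.86 − 0.348)t) = 20900/554 → e^(0.512·t) = 37.726.
0.512·t = ln(37.726) = 3.6303, so t = 3.6303/0.512 = 7.0905.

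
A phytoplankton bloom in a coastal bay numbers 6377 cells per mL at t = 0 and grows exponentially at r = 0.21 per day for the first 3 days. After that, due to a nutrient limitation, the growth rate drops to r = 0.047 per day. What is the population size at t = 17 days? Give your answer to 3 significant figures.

23100 cells per mL

Phase 1: N(3) = 6377·e^(0.21×3) = 6377·e^0.63 = 11973.5.
Phase 2 runs for 17 − 3 = 14 days at r = 0.047.
N(17) = 11973.5·e^(0.047×14) = 11973.5·e^0.658 = 23120.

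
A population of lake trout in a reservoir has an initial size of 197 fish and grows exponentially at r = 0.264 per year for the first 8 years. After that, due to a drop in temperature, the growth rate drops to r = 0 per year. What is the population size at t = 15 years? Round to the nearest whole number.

Phase 1: N(8) = 197·e^(0.264×8) = 197·e^2.112 = 1628.16.
Phase 2 runs for 15 − 8 = 7 years at r = 0.
N(15) = 1628.16·e^(0×7) = 1628.16·e^-0 = 1628.16.

1628 fish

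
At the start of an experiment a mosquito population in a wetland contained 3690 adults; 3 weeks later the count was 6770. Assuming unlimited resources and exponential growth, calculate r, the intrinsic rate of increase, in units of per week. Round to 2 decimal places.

From N(t) = N₀·e^(rt): e^(r·3) = 6770/3690 = 1.8347.
r·3 = ln(1.8347) = 0.60687, so r = 0.60687/3 = 0.20229.

0.20 per week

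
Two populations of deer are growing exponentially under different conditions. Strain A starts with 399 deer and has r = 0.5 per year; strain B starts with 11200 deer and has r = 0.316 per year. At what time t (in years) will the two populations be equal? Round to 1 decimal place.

Set 399·e^(0.5t) = 11200·e^(0.316t).
e^((0.5 − 0.316)t) = 11200/399 → e^(0.184·t) = 28.07.
0.184·t = ln(28.07) = 3.3347, so t = 3.3347/0.184 = 18.123.

18.1 years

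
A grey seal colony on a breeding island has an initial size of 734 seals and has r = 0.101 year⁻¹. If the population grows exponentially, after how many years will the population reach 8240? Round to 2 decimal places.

23.94 years

Set N₀·e^(rt) = 8240: e^(0.101·t) = 8240/734 = 11.226.
0.101·t = ln(11.226) = 2.4182, so t = 2.4182/0.101 = 23.943.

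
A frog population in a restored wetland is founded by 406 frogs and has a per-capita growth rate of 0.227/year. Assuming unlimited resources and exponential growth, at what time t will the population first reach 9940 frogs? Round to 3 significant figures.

14.1 years

Set N₀·e^(rt) = 9940: e^(0.227·t) = 9940/406 = 24.483.
0.227·t = ln(24.483) = 3.198, so t = 3.198/0.227 = 14.088.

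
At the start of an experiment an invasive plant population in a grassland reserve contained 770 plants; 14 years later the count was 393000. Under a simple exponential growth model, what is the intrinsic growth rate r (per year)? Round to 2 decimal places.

0.45 per year

From N(t) = N₀·e^(rt): e^(r·14) = 393000/770 = 510.39.
r·14 = ln(510.39) = 6.2352, so r = 6.2352/14 = 0.44537.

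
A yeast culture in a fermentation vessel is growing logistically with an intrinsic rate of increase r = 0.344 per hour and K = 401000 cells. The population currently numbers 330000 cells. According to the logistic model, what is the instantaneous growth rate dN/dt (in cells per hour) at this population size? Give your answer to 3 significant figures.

20100 cells per hour

dN/dt = rN(1 − N/K) = 0.344 × 330000 × (1 − 330000/401000).
1 − 330000/401000 = 0.17706; dN/dt = 0.344 × 330000 × 0.17706 = 20100.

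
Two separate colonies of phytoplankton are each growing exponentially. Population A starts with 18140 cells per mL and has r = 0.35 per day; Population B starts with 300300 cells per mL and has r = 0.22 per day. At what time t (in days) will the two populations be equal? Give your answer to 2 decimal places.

21.59 days

Set 18140·e^(0.35t) = 300300·e^(0.22t).
e^((0.35 − 0.22)t) = 300300/18140 → e^(0.13·t) = 16.555.
0.13·t = ln(16.555) = 2.8067, so t = 2.8067/0.13 = 21.59.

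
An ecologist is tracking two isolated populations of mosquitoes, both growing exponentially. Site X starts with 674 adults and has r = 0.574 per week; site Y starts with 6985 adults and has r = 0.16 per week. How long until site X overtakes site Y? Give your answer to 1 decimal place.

5.6 weeks

Set 674·e^(0.574t) = 6985·e^(0.16t).
e^((0.574 − 0.16)t) = 6985/674 → e^(0.414·t) = 10.364.
0.414·t = ln(10.364) = 2.3383, so t = 2.3383/0.414 = 5.648.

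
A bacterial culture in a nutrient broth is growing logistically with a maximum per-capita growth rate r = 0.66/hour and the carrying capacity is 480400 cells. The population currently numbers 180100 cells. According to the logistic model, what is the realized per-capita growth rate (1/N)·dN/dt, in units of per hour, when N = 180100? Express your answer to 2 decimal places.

0.41 per hour

(1/N)·dN/dt = r(1 − N/K) = 0.66 × (1 − 180100/480400).
= 0.66 × 0.6251 = 0.41257.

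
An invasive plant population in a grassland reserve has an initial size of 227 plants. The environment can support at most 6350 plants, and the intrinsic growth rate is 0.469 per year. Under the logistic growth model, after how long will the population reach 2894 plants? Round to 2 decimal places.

A = (K − N₀)/N₀ = (6350 − 227)/227 = 26.974.
Solve 6350/(1 + 26.974·e^(−0.469t)) = 2894: 1 + 26.974·e^(−0.469t) = 2.1942, so e^(−0.469t) = 0.0442728.
−0.469·t = ln(0.0442728) = -3.1174, so t = 3.1174/0.469 = 6.6469.

6.65 years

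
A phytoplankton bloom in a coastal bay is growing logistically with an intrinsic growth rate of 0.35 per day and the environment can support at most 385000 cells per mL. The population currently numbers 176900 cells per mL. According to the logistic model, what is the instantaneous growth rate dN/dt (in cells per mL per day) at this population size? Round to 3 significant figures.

33500 cells per mL per day

dN/dt = rN(1 − N/K) = 0.35 × 176900 × (1 − 176900/385000).
1 − 176900/385000 = 0.54052; dN/dt = 0.35 × 176900 × 0.54052 = 33466.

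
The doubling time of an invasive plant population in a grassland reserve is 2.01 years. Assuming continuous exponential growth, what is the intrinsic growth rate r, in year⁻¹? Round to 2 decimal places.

r = ln(2)/t_d = 0.6931/2.01 = 0.34485.

0.34 per year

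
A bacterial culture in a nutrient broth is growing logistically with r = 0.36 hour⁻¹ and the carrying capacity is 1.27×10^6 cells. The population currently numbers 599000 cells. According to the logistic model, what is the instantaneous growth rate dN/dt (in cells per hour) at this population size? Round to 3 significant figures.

114000 cells per hour

dN/dt = rN(1 − N/K) = 0.36 × 599000 × (1 − 599000/1.27×10^6).
1 − 599000/1.27×10^6 = 0.52835; dN/dt = 0.36 × 599000 × 0.52835 = 1.13933×10^5.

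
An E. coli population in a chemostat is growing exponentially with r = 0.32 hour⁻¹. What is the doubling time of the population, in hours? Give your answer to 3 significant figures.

Doubling time t_d = ln(2)/r = 0.6931/0.32 = 2.1661.

2.17 hours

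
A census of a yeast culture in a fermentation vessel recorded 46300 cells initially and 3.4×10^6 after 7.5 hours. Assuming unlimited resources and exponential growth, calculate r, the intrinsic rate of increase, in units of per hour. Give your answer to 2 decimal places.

0.57 per hour

From N(t) = N₀·e^(rt): e^(r·7.5) = 3.4×10^6/46300 = 73.434.
r·7.5 = ln(73.434) = 4.2964, so r = 4.2964/7.5 = 0.57285.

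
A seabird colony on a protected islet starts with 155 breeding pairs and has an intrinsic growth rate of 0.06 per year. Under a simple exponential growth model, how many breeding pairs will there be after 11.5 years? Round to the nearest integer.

N(t) = N₀·e^(rt) = 155 × e^(0.06×11.5) = 155 × e^0.69.
e^0.69 ≈ 1.9937, so N ≈ 155 × 1.9937 = 309.026.

309 breeding pairs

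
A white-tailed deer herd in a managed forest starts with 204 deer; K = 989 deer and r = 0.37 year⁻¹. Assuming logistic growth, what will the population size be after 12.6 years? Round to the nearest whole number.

954 deer

A = (K − N₀)/N₀ = (989 − 204)/204 = 3.848.
N(t) = K/(1 + A·e^(−rt)) = 989/(1 + 3.848×e^(−0.37×12.6)).
e^(−4.662) = 0.0094475; denominator = 1 + 3.848×0.0094475 = 1.0364.
N = 989/1.0364 = 954.307.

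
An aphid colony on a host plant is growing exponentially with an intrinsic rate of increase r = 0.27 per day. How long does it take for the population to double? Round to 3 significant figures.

2.57 days

Doubling time t_d = ln(2)/r = 0.6931/0.27 = 2.5672.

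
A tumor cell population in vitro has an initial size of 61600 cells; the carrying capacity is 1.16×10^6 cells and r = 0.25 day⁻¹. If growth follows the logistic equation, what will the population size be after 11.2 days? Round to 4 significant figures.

A = (K − N₀)/N₀ = (1.16×10^6 − 61600)/61600 = 17.831.
N(t) = K/(1 + A·e^(−rt)) = 1.16×10^6/(1 + 17.831×e^(−0.25×11.2)).
e^(−2.8) = 0.06081; denominator = 1 + 17.831×0.06081 = 2.0843.
N = 1.16×10^6/2.0843 = 556538.

556500 cells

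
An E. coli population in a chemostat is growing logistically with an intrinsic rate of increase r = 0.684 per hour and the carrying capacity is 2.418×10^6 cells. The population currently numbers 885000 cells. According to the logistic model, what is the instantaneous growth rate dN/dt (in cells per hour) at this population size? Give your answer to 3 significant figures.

384000 cells per hour

dN/dt = rN(1 − N/K) = 0.684 × 885000 × (1 − 885000/2.418×10^6).
1 − 885000/2.418×10^6 = 0.634; dN/dt = 0.684 × 885000 × 0.634 = 3.83783×10^5.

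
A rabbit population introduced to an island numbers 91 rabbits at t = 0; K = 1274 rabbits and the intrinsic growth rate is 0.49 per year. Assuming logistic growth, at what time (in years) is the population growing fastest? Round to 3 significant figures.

Logistic growth is fastest at N = K/2 = 637.
A = (K − N₀)/N₀ = 13. Set K/(1 + A·e^(−rt)) = K/2 → A·e^(−rt) = 1.
e^(−0.49t) = 1/13 = 0.0769231, so t = ln(13)/0.49 = 2.5649/0.49 = 5.2346.

5.23 years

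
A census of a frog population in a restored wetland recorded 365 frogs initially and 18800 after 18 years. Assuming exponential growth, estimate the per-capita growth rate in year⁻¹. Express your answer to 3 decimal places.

From N(t) = N₀·e^(rt): e^(r·18) = 18800/365 = 51.507.
r·18 = ln(51.507) = 3.9417, so r = 3.9417/18 = 0.21898.

0.219 per year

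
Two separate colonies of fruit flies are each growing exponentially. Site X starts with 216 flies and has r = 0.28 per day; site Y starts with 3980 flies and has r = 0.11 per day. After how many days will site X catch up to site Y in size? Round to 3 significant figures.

17.1 days

Set 216·e^(0.28t) = 3980·e^(0.11t).
e^((0.28 − 0.11)t) = 3980/216 → e^(0.17·t) = 18.426.
0.17·t = ln(18.426) = 2.9138, so t = 2.9138/0.17 = 17.14.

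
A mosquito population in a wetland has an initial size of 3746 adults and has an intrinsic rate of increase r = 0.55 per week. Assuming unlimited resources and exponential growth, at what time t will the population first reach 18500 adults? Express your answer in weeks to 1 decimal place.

Set N₀·e^(rt) = 18500: e^(0.55·t) = 18500/3746 = 4.9386.
0.55·t = ln(4.9386) = 1.5971, so t = 1.5971/0.55 = 2.9038.

2.9 weeks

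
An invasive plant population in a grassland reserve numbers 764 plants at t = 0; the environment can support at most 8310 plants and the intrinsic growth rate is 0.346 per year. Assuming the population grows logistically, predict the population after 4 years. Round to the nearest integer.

2391 plants

A = (K − N₀)/N₀ = (8310 − 764)/764 = 9.877.
N(t) = K/(1 + A·e^(−rt)) = 8310/(1 + 9.877×e^(−0.346×4)).
e^(−1.384) = 0.25057; denominator = 1 + 9.877×0.25057 = 3.4749.
N = 8310/3.4749 = 2391.43.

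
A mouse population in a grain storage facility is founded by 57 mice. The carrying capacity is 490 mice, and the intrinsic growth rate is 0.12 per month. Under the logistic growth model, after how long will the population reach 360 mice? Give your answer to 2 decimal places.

A = (K − N₀)/N₀ = (490 − 57)/57 = 7.5965.
Solve 490/(1 + 7.5965·e^(−0.12t)) = 360: 1 + 7.5965·e^(−0.12t) = 1.3611, so e^(−0.12t) = 0.0475366.
−0.12·t = ln(0.0475366) = -3.0463, so t = 3.0463/0.12 = 25.385.

25.39 months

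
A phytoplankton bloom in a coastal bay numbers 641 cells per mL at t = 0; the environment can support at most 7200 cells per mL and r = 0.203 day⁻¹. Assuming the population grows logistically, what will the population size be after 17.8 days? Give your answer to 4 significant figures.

A = (K − N₀)/N₀ = (7200 − 641)/641 = 10.232.
N(t) = K/(1 + A·e^(−rt)) = 7200/(1 + 10.232×e^(−0.203×17.8)).
e^(−3.613) = 0.02696; denominator = 1 + 10.232×0.02696 = 1.2759.
N = 7200/1.2759 = 5643.22.

5643 cells per mL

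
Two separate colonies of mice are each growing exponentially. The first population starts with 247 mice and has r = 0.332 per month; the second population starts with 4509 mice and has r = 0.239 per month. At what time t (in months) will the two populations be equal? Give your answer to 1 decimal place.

31.2 months

Set 247·e^(0.332t) = 4509·e^(0.239t).
e^((0.332 − 0.239)t) = 4509/247 → e^(0.093·t) = 18.255.
0.093·t = ln(18.255) = 2.9044, so t = 2.9044/0.093 = 31.231.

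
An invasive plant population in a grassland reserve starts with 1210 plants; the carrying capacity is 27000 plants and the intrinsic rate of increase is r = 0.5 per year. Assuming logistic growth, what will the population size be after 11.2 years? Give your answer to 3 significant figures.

A = (K − N₀)/N₀ = (27000 − 1210)/1210 = 21.314.
N(t) = K/(1 + A·e^(−rt)) = 27000/(1 + 21.314×e^(−0.5×11.2)).
e^(−5.6) = 0.0036979; denominator = 1 + 21.314×0.0036979 = 1.0788.
N = 27000/1.0788 = 25027.4.

25000 plants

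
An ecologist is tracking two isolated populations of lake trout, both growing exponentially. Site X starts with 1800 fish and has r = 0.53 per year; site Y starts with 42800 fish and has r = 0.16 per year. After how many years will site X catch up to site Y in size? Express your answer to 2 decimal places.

Set 1800·e^(0.53t) = 42800·e^(0.16t).
e^((0.53 − 0.16)t) = 42800/1800 → e^(0.37·t) = 23.778.
0.37·t = ln(23.778) = 3.1688, so t = 3.1688/0.37 = 8.5642.

8.56 years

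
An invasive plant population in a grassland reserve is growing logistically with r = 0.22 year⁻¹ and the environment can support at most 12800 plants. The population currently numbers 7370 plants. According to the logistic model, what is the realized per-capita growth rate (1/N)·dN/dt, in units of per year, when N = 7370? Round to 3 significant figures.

(1/N)·dN/dt = r(1 − N/K) = 0.22 × (1 − 7370/12800).
= 0.22 × 0.42422 = 0.093328.

0.0933 per year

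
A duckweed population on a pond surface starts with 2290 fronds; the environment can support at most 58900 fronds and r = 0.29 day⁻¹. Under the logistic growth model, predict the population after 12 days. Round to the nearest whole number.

33436 fronds

A = (K − N₀)/N₀ = (58900 − 2290)/2290 = 24.721.
N(t) = K/(1 + A·e^(−rt)) = 58900/(1 + 24.721×e^(−0.29×12)).
e^(−3.48) = 0.030807; denominator = 1 + 24.721×0.030807 = 1.7616.
N = 58900/1.7616 = 33436.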